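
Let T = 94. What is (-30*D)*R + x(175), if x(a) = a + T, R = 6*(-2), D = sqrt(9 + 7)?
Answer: 1709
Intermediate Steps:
D = 4 (D = sqrt(16) = 4)
R = -12
x(a) = 94 + a (x(a) = a + 94 = 94 + a)
(-30*D)*R + x(175) = -30*4*(-12) + (94 + 175) = -120*(-12) + 269 = 1440 + 269 = 1709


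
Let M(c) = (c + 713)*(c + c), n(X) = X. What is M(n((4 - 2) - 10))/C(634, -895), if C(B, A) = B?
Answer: -5640/317 ≈ -17.792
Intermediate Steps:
M(c) = 2*c*(713 + c) (M(c) = (713 + c)*(2*c) = 2*c*(713 + c))
M(n((4 - 2) - 10))/C(634, -895) = (2*((4 - 2) - 10)*(713 + ((4 - 2) - 10)))/634 = (2*(2 - 10)*(713 + (2 - 10)))*(1/634) = (2*(-8)*(713 - 8))*(1/634) = (2*(-8)*705)*(1/634) = -11280*1/634 = -5640/317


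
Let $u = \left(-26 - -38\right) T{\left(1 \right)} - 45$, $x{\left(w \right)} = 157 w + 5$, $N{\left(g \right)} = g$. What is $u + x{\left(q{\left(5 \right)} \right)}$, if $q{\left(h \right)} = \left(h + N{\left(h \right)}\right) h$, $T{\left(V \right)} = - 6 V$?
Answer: $7738$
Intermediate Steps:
$q{\left(h \right)} = 2 h^{2}$ ($q{\left(h \right)} = \left(h + h\right) h = 2 h h = 2 h^{2}$)
$x{\left(w \right)} = 5 + 157 w$
$u = -117$ ($u = \left(-26 - -38\right) \left(\left(-6\right) 1\right) - 45 = \left(-26 + 38\right) \left(-6\right) - 45 = 12 \left(-6\right) - 45 = -72 - 45 = -117$)
$u + x{\left(q{\left(5 \right)} \right)} = -117 + \left(5 + 157 \cdot 2 \cdot 5^{2}\right) = -117 + \left(5 + 157 \cdot 2 \cdot 25\right) = -117 + \left(5 + 157 \cdot 50\right) = -117 + \left(5 + 7850\right) = -117 + 7855 = 7738$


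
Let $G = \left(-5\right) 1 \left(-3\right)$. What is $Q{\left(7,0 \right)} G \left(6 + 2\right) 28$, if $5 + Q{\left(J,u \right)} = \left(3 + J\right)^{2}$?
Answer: $319200$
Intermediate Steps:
$G = 15$ ($G = \left(-5\right) \left(-3\right) = 15$)
$Q{\left(J,u \right)} = -5 + \left(3 + J\right)^{2}$
$Q{\left(7,0 \right)} G \left(6 + 2\right) 28 = \left(-5 + \left(3 + 7\right)^{2}\right) 15 \left(6 + 2\right) 28 = \left(-5 + 10^{2}\right) 15 \cdot 8 \cdot 28 = \left(-5 + 100\right) 120 \cdot 28 = 95 \cdot 120 \cdot 28 = 11400 \cdot 28 = 319200$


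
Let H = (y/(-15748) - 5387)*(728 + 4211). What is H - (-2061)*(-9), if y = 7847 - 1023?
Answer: -104830822588/3937 ≈ -2.6627e+7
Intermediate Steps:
y = 6824
H = -104757795175/3937 (H = (6824/(-15748) - 5387)*(728 + 4211) = (6824*(-1/15748) - 5387)*4939 = (-1706/3937 - 5387)*4939 = -21210325/3937*4939 = -104757795175/3937 ≈ -2.6609e+7)
H - (-2061)*(-9) = -104757795175/3937 - (-2061)*(-9) = -104757795175/3937 - 1*18549 = -104757795175/3937 - 18549 = -104830822588/3937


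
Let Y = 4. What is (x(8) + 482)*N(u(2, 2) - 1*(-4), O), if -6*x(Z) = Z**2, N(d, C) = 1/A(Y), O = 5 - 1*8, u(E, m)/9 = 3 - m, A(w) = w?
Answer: 707/6 ≈ 117.83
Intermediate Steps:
u(E, m) = 27 - 9*m (u(E, m) = 9*(3 - m) = 27 - 9*m)
O = -3 (O = 5 - 8 = -3)
N(d, C) = 1/4
x(Z) = -Z**2/6
(x(8) + 482)*N(u(2, 2) - 1*(-4), O) = (-1/6*8**2 + 482)*(1/4) = (-1/6*64 + 482)*(1/4) = (-32/3 + 482)*(1/4) = (1414/3)*(1/4) = 707/6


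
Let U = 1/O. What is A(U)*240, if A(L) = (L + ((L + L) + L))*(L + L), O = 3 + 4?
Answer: 1920/49 ≈ 39.184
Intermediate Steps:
O = 7
U = ⅐ (U = 1/7 = ⅐ ≈ 0.14286)
A(L) = 8*L² (A(L) = (L + (2*L + L))*(2*L) = (L + 3*L)*(2*L) = (4*L)*(2*L) = 8*L²)
A(U)*240 = (8*(⅐)²)*240 = (8*(1/49))*240 = (8/49)*240 = 1920/49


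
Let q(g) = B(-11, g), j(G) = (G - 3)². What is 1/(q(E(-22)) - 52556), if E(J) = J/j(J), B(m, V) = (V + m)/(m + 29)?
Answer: -3750/197087299 ≈ -1.9027e-5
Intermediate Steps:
B(m, V) = (V + m)/(29 + m)
j(G) = (-3 + G)²
E(J) = J/(-3 + J)² (E(J) = J/((-3 + J)²) = J/(-3 + J)²)
q(g) = -11/18 + g/18 (q(g) = (g - 11)/(29 - 11) = (-11 + g)/18 = -11/18 + g/18)
1/(q(E(-22)) - 52556) = 1/((-11/18 + (-22/(-3 - 22)²)/18) - 52556) = 1/((-11/18 + (-22/(-25)²)/18) - 52556) = 1/((-11/18 + (-22*1/625)/18) - 52556) = 1/((-11/18 + (1/18)*(-22/625)) - 52556) = 1/((-11/18 - 11/5625) - 52556) = 1/(-2299/3750 - 52556) = 1/(-197087299/3750) = -3750/197087299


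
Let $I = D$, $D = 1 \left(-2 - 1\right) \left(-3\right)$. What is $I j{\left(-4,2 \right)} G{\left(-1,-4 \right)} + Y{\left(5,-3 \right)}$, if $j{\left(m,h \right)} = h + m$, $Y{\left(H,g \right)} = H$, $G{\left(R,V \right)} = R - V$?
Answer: $-49$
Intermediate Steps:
$D = 9$ ($D = 1 \left(-2 - 1\right) \left(-3\right) = 1 \left(-3\right) \left(-3\right) = \left(-3\right) \left(-3\right) = 9$)
$I = 9$
$I j{\left(-4,2 \right)} G{\left(-1,-4 \right)} + Y{\left(5,-3 \right)} = 9 \left(2 - 4\right) \left(-1 - -4\right) + 5 = 9 \left(- 2 \left(-1 + 4\right)\right) + 5 = 9 \left(\left(-2\right) 3\right) + 5 = 9 \left(-6\right) + 5 = -54 + 5 = -49$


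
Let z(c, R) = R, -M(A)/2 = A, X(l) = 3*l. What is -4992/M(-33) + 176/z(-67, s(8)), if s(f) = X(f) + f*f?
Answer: -810/11 ≈ -73.636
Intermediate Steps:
M(A) = -2*A
s(f) = f**2 + 3*f (s(f) = 3*f + f*f = 3*f + f**2 = f**2 + 3*f)
-4992/M(-33) + 176/z(-67, s(8)) = -4992/((-2*(-33))) + 176/((8*(3 + 8))) = -4992/66 + 176/((8*11)) = -4992*1/66 + 176/88 = -832/11 + 176*(1/88) = -832/11 + 2 = -810/11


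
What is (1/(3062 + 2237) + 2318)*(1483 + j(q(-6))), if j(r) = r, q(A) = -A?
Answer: 18289510587/5299 ≈ 3.4515e+6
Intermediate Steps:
(1/(3062 + 2237) + 2318)*(1483 + j(q(-6))) = (1/(3062 + 2237) + 2318)*(1483 - 1*(-6)) = (1/5299 + 2318)*(1483 + 6) = (1/5299 + 2318)*1489 = (12283083/5299)*1489 = 18289510587/5299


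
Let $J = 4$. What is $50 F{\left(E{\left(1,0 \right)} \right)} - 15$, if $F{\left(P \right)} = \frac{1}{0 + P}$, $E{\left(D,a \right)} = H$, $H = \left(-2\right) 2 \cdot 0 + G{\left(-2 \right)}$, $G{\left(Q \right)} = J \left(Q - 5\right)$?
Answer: $- \frac{235}{14} \approx -16.786$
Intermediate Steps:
$G{\left(Q \right)} = -20 + 4 Q$ ($G{\left(Q \right)} = 4 \left(Q - 5\right) = 4 \left(-5 + Q\right) = -20 + 4 Q$)
$H = -28$ ($H = \left(-2\right) 2 \cdot 0 + \left(-20 + 4 \left(-2\right)\right) = \left(-4\right) 0 - 28 = 0 - 28 = -28$)
$E{\left(D,a \right)} = -28$
$F{\left(P \right)} = \frac{1}{P}$
$50 F{\left(E{\left(1,0 \right)} \right)} - 15 = \frac{50}{-28} - 15 = 50 \left(- \frac{1}{28}\right) - 15 = - \frac{25}{14} - 15 = - \frac{235}{14}$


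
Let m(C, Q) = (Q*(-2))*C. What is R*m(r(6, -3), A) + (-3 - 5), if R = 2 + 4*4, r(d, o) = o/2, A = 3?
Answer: 154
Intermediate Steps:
r(d, o) = o/2 (r(d, o) = o*(1/2) = o/2)
R = 18 (R = 2 + 16 = 18)
m(C, Q) = -2*C*Q (m(C, Q) = (-2*Q)*C = -2*C*Q)
R*m(r(6, -3), A) + (-3 - 5) = 18*(-2*(1/2)*(-3)*3) + (-3 - 5) = 18*(-2*(-3/2)*3) - 8 = 18*9 - 8 = 162 - 8 = 154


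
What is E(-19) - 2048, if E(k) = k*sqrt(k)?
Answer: -2048 - 19*I*sqrt(19) ≈ -2048.0 - 82.819*I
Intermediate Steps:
E(k) = k**(3/2)
E(-19) - 2048 = (-19)**(3/2) - 2048 = -19*I*sqrt(19) - 2048 = -2048 - 19*I*sqrt(19)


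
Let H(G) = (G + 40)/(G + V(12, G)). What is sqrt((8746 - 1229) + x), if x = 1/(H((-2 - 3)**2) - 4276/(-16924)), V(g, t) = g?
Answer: sqrt(20663309605814)/52428 ≈ 86.703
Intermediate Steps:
H(G) = (40 + G)/(12 + G) (H(G) = (G + 40)/(G + 12) = (40 + G)/(12 + G))
x = 156547/314568 (x = 1/((40 + (-2 - 3)**2)/(12 + (-2 - 3)**2) - 4276/(-16924)) = 1/((40 + (-5)**2)/(12 + (-5)**2) - 4276*(-1/16924)) = 1/((40 + 25)/(12 + 25) + 1069/4231) = 1/(65/37 + 1069/4231) = 1/(314568/156547) = 156547/314568 ≈ 0.49766)
sqrt((8746 - 1229) + x) = sqrt((8746 - 1229) + 156547/314568) = sqrt(7517 + 156547/314568) = sqrt(2364764203/314568) = sqrt(20663309605814)/52428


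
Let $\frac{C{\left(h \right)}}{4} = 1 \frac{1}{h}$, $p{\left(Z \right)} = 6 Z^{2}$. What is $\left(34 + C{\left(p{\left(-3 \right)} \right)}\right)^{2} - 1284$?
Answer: $- \frac{89636}{729} \approx -122.96$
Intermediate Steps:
$C{\left(h \right)} = \frac{4}{h}$ ($C{\left(h \right)} = 4 \cdot 1 \frac{1}{h} = \frac{4}{h}$)
$\left(34 + C{\left(p{\left(-3 \right)} \right)}\right)^{2} - 1284 = \left(34 + \frac{4}{6 \left(-3\right)^{2}}\right)^{2} - 1284 = \left(34 + \frac{4}{6 \cdot 9}\right)^{2} - 1284 = \left(34 + \frac{4}{54}\right)^{2} - 1284 = \left(34 + 4 \cdot \frac{1}{54}\right)^{2} - 1284 = \left(34 + \frac{2}{27}\right)^{2} - 1284 = \left(\frac{920}{27}\right)^{2} - 1284 = \frac{846400}{729} - 1284 = - \frac{89636}{729}$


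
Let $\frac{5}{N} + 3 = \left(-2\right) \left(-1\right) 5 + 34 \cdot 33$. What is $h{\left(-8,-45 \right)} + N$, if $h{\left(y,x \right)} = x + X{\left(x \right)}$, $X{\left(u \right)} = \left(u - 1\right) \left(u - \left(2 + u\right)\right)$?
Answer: $\frac{53068}{1129} \approx 47.004$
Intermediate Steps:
$X{\left(u \right)} = 2 - 2 u$ ($X{\left(u \right)} = \left(-1 + u\right) \left(-2\right) = 2 - 2 u$)
$h{\left(y,x \right)} = 2 - x$ ($h{\left(y,x \right)} = x - \left(-2 + 2 x\right) = 2 - x$)
$N = \frac{5}{1129}$ ($N = \frac{5}{-3 + \left(\left(-2\right) \left(-1\right) 5 + 34 \cdot 33\right)} = \frac{5}{-3 + \left(2 \cdot 5 + 1122\right)} = \frac{5}{-3 + \left(10 + 1122\right)} = \frac{5}{-3 + 1132} = \frac{5}{1129} \approx 0.0044287$)
$h{\left(-8,-45 \right)} + N = \left(2 - -45\right) + \frac{5}{1129} = \left(2 + 45\right) + \frac{5}{1129} = 47 + \frac{5}{1129} = \frac{53068}{1129}$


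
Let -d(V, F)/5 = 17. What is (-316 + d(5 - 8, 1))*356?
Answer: -142756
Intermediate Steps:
d(V, F) = -85 (d(V, F) = -5*17 = -85)
(-316 + d(5 - 8, 1))*356 = (-316 - 85)*356 = -401*356 = -142756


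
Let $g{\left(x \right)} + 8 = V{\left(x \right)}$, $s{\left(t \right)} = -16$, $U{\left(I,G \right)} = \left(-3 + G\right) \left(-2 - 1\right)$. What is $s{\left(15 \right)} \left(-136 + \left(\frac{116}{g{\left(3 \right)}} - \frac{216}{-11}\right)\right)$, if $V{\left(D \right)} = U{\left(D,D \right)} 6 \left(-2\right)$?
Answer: $\frac{23032}{11} \approx 2093.8$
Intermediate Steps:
$U{\left(I,G \right)} = 9 - 3 G$ ($U{\left(I,G \right)} = \left(-3 + G\right) \left(-3\right) = 9 - 3 G$)
$V{\left(D \right)} = -108 + 36 D$ ($V{\left(D \right)} = \left(9 - 3 D\right) 6 \left(-2\right) = \left(54 - 18 D\right) \left(-2\right) = -108 + 36 D$)
$g{\left(x \right)} = -116 + 36 x$ ($g{\left(x \right)} = -8 + \left(-108 + 36 x\right) = -116 + 36 x$)
$s{\left(15 \right)} \left(-136 + \left(\frac{116}{g{\left(3 \right)}} - \frac{216}{-11}\right)\right) = - 16 \left(-136 + \left(\frac{116}{-116 + 36 \cdot 3} - \frac{216}{-11}\right)\right) = - 16 \left(-136 + \left(\frac{116}{-116 + 108} - - \frac{216}{11}\right)\right) = - 16 \left(-136 + \left(\frac{116}{-8} + \frac{216}{11}\right)\right) = - 16 \left(-136 + \left(116 \left(- \frac{1}{8}\right) + \frac{216}{11}\right)\right) = - 16 \left(-136 + \left(- \frac{29}{2} + \frac{216}{11}\right)\right) = - 16 \left(-136 + \frac{113}{22}\right) = \left(-16\right) \left(- \frac{2879}{22}\right) = \frac{23032}{11}$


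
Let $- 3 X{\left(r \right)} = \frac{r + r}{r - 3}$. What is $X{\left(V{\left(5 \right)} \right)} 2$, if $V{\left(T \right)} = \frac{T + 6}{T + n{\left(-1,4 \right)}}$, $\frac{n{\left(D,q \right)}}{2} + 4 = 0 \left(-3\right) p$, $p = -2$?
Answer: $- \frac{11}{15} \approx -0.73333$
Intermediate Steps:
$n{\left(D,q \right)} = -8$ ($n{\left(D,q \right)} = -8 + 2 \cdot 0 \left(-3\right) \left(-2\right) = -8 + 2 \cdot 0 \left(-2\right) = -8 + 2 \cdot 0 = -8 + 0 = -8$)
$V{\left(T \right)} = \frac{6 + T}{-8 + T}$ ($V{\left(T \right)} = \frac{T + 6}{T - 8} = \frac{6 + T}{-8 + T}$)
$X{\left(r \right)} = - \frac{2 r}{3 \left(-3 + r\right)}$ ($X{\left(r \right)} = - \frac{\left(r + r\right) \frac{1}{r - 3}}{3} = - \frac{2 r \frac{1}{-3 + r}}{3} = - \frac{2 r}{3 \left(-3 + r\right)}$)
$X{\left(V{\left(5 \right)} \right)} 2 = - \frac{2 \frac{6 + 5}{-8 + 5}}{-9 + 3 \frac{6 + 5}{-8 + 5}} \cdot 2 = - \frac{2 \frac{1}{-3} \cdot 11}{-9 + 3 \frac{1}{-3} \cdot 11} \cdot 2 = - \frac{2 \left(\left(- \frac{1}{3}\right) 11\right)}{-9 + 3 \left(\left(- \frac{1}{3}\right) 11\right)} 2 = \left(-2\right) \left(- \frac{11}{3}\right) \frac{1}{-9 + 3 \left(- \frac{11}{3}\right)} 2 = \left(-2\right) \left(- \frac{11}{3}\right) \frac{1}{-9 - 11} \cdot 2 = \left(-2\right) \left(- \frac{11}{3}\right) \frac{1}{-20} \cdot 2 = \left(-2\right) \left(- \frac{11}{3}\right) \left(- \frac{1}{20}\right) 2 = \left(- \frac{11}{30}\right) 2 = - \frac{11}{15}$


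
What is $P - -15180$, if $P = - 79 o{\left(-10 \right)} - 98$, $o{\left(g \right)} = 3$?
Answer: $14845$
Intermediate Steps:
$P = -335$ ($P = \left(-79\right) 3 - 98 = -237 - 98 = -335$)
$P - -15180 = -335 - -15180 = -335 + 15180 = 14845$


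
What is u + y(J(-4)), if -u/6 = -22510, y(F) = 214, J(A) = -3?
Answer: 135274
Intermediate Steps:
u = 135060 (u = -6*(-22510) = 135060)
u + y(J(-4)) = 135060 + 214 = 135274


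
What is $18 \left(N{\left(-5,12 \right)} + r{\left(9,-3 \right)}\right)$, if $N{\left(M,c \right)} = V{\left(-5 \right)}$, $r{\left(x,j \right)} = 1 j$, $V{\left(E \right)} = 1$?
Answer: $-36$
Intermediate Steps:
$r{\left(x,j \right)} = j$
$N{\left(M,c \right)} = 1$
$18 \left(N{\left(-5,12 \right)} + r{\left(9,-3 \right)}\right) = 18 \left(1 - 3\right) = 18 \left(-2\right) = -36$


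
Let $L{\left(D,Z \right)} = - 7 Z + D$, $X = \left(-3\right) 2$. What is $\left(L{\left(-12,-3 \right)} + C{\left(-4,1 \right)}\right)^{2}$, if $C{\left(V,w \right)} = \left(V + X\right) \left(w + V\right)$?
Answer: $1521$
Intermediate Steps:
$X = -6$
$C{\left(V,w \right)} = \left(-6 + V\right) \left(V + w\right)$ ($C{\left(V,w \right)} = \left(V - 6\right) \left(w + V\right) = \left(-6 + V\right) \left(V + w\right)$)
$L{\left(D,Z \right)} = D - 7 Z$
$\left(L{\left(-12,-3 \right)} + C{\left(-4,1 \right)}\right)^{2} = \left(\left(-12 - -21\right) - \left(-14 - 16\right)\right)^{2} = \left(\left(-12 + 21\right) + \left(16 + 24 - 6 - 4\right)\right)^{2} = \left(9 + 30\right)^{2} = 39^{2} = 1521$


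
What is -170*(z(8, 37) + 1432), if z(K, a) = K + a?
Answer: -251090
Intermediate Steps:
-170*(z(8, 37) + 1432) = -170*((8 + 37) + 1432) = -170*(45 + 1432) = -170*1477 = -251090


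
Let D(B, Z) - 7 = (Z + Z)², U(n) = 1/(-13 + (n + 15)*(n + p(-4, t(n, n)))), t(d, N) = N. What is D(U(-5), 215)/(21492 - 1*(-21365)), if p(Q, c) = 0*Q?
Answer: 184907/42857 ≈ 4.3145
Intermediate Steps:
p(Q, c) = 0
U(n) = 1/(-13 + n*(15 + n)) (U(n) = 1/(-13 + (n + 15)*(n + 0)) = 1/(-13 + (15 + n)*n) = 1/(-13 + n*(15 + n)))
D(B, Z) = 7 + 4*Z² (D(B, Z) = 7 + (Z + Z)² = 7 + (2*Z)² = 7 + 4*Z²)
D(U(-5), 215)/(21492 - 1*(-21365)) = (7 + 4*215²)/(21492 - 1*(-21365)) = (7 + 4*46225)/(21492 + 21365) = (7 + 184900)/42857 = 184907*(1/42857) = 184907/42857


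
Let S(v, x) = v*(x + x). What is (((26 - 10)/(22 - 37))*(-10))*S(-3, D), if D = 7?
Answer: -448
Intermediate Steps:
S(v, x) = 2*v*x (S(v, x) = v*(2*x) = 2*v*x)
(((26 - 10)/(22 - 37))*(-10))*S(-3, D) = (((26 - 10)/(22 - 37))*(-10))*(2*(-3)*7) = ((16/(-15))*(-10))*(-42) = ((16*(-1/15))*(-10))*(-42) = -16/15*(-10)*(-42) = (32/3)*(-42) = -448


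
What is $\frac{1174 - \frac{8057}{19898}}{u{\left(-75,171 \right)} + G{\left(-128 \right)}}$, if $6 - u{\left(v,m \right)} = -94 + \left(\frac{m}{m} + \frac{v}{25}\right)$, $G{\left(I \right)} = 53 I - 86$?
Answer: $- \frac{7784065}{44889888} \approx -0.1734$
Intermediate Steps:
$G{\left(I \right)} = -86 + 53 I$
$u{\left(v,m \right)} = 99 - \frac{v}{25}$ ($u{\left(v,m \right)} = 6 - \left(-94 + \left(\frac{m}{m} + \frac{v}{25}\right)\right) = 6 - \left(-94 + \left(1 + v \frac{1}{25}\right)\right) = 6 - \left(-94 + \left(1 + \frac{v}{25}\right)\right) = 6 - \left(-93 + \frac{v}{25}\right) = 99 - \frac{v}{25}$)
$\frac{1174 - \frac{8057}{19898}}{u{\left(-75,171 \right)} + G{\left(-128 \right)}} = \frac{1174 - \frac{8057}{19898}}{\left(99 - -3\right) + \left(-86 + 53 \left(-128\right)\right)} = \frac{1174 - \frac{8057}{19898}}{\left(99 + 3\right) - 6870} = \frac{1174 - \frac{8057}{19898}}{102 - 6870} = \frac{23352195}{19898 \left(-6768\right)} = \frac{23352195}{19898} \left(- \frac{1}{6768}\right) = - \frac{7784065}{44889888}$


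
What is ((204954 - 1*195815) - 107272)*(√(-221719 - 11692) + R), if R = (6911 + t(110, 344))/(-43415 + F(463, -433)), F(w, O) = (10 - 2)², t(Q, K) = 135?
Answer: 98777874/6193 - 98133*I*√233411 ≈ 15950.0 - 4.7411e+7*I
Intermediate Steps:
F(w, O) = 64 (F(w, O) = 8² = 64)
R = -7046/43351 (R = (6911 + 135)/(-43415 + 64) = 7046/(-43351) = 7046*(-1/43351) = -7046/43351 ≈ -0.16253)
((204954 - 1*195815) - 107272)*(√(-221719 - 11692) + R) = ((204954 - 1*195815) - 107272)*(√(-221719 - 11692) - 7046/43351) = ((204954 - 195815) - 107272)*(√(-233411) - 7046/43351) = (9139 - 107272)*(I*√233411 - 7046/43351) = -98133*(-7046/43351 + I*√233411) = 98777874/6193 - 98133*I*√233411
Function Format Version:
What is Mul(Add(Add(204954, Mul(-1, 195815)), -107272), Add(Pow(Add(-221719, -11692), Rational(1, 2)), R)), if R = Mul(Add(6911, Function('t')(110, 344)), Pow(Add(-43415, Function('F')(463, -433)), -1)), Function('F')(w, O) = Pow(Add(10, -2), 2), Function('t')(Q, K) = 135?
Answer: Add(Rational(98777874, 6193), Mul(-98133, I, Pow(233411, Rational(1, 2)))) ≈ Add(15950., Mul(-4.7411e+7, I))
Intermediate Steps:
Function('F')(w, O) = 64 (Function('F')(w, O) = Pow(8, 2) = 64)
R = Rational(-7046, 43351) (R = Mul(Add(6911, 135), Pow(Add(-43415, 64), -1)) = Mul(7046, Pow(-43351, -1)) = Mul(7046, Rational(-1, 43351)) = Rational(-7046, 43351) ≈ -0.16253)
Mul(Add(Add(204954, Mul(-1, 195815)), -107272), Add(Pow(Add(-221719, -11692), Rational(1, 2)), R)) = Mul(Add(Add(204954, Mul(-1, 195815)), -107272), Add(Pow(Add(-221719, -11692), Rational(1, 2)), Rational(-7046, 43351))) = Mul(Add(Add(204954, -195815), -107272), Add(Pow(-233411, Rational(1, 2)), Rational(-7046, 43351))) = Mul(Add(9139, -107272), Add(Mul(I, Pow(233411, Rational(1, 2))), Rational(-7046, 43351))) = Mul(-98133, Add(Rational(-7046, 43351), Mul(I, Pow(233411, Rational(1, 2))))) = Add(Rational(98777874, 6193), Mul(-98133, I, Pow(233411, Rational(1, 2))))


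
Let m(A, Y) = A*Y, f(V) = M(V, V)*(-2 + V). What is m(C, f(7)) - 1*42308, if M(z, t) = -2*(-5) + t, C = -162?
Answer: -56078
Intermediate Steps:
M(z, t) = 10 + t
f(V) = (-2 + V)*(10 + V) (f(V) = (10 + V)*(-2 + V) = (-2 + V)*(10 + V))
m(C, f(7)) - 1*42308 = -162*(-2 + 7)*(10 + 7) - 1*42308 = -810*17 - 42308 = -162*85 - 42308 = -13770 - 42308 = -56078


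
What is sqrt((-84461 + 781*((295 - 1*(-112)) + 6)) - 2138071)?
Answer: I*sqrt(1899979) ≈ 1378.4*I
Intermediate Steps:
sqrt((-84461 + 781*((295 - 1*(-112)) + 6)) - 2138071) = sqrt((-84461 + 781*((295 + 112) + 6)) - 2138071) = sqrt((-84461 + 781*(407 + 6)) - 2138071) = sqrt((-84461 + 781*413) - 2138071) = sqrt((-84461 + 322553) - 2138071) = sqrt(238092 - 2138071) = sqrt(-1899979) = I*sqrt(1899979)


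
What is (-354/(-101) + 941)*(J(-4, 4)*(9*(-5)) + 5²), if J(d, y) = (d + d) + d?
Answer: 53898175/101 ≈ 5.3365e+5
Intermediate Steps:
J(d, y) = 3*d (J(d, y) = 2*d + d = 3*d)
(-354/(-101) + 941)*(J(-4, 4)*(9*(-5)) + 5²) = (-354/(-101) + 941)*((3*(-4))*(9*(-5)) + 5²) = (-354*(-1/101) + 941)*(-12*(-45) + 25) = (354/101 + 941)*(540 + 25) = (95395/101)*565 = 53898175/101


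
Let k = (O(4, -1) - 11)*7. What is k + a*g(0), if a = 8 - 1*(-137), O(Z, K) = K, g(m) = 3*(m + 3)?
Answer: 1221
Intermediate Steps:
g(m) = 9 + 3*m (g(m) = 3*(3 + m) = 9 + 3*m)
a = 145 (a = 8 + 137 = 145)
k = -84 (k = (-1 - 11)*7 = -12*7 = -84)
k + a*g(0) = -84 + 145*(9 + 3*0) = -84 + 145*(9 + 0) = -84 + 145*9 = -84 + 1305 = 1221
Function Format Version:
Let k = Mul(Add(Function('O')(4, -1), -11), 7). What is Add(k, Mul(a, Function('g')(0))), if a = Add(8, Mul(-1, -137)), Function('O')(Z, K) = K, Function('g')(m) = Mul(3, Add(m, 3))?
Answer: 1221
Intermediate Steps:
Function('g')(m) = Add(9, Mul(3, m)) (Function('g')(m) = Mul(3, Add(3, m)) = Add(9, Mul(3, m)))
a = 145 (a = Add(8, 137) = 145)
k = -84 (k = Mul(Add(-1, -11), 7) = Mul(-12, 7) = -84)
Add(k, Mul(a, Function('g')(0))) = Add(-84, Mul(145, Add(9, Mul(3, 0)))) = Add(-84, Mul(145, Add(9, 0))) = Add(-84, Mul(145, 9)) = Add(-84, 1305) = 1221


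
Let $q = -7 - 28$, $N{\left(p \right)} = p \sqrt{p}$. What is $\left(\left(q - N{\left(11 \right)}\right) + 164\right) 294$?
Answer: $37926 - 3234 \sqrt{11} \approx 27200.0$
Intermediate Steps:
$N{\left(p \right)} = p^{\frac{3}{2}}$
$q = -35$ ($q = -7 - 28 = -35$)
$\left(\left(q - N{\left(11 \right)}\right) + 164\right) 294 = \left(\left(-35 - 11^{\frac{3}{2}}\right) + 164\right) 294 = \left(\left(-35 - 11 \sqrt{11}\right) + 164\right) 294 = \left(129 - 11 \sqrt{11}\right) 294 = 37926 - 3234 \sqrt{11}$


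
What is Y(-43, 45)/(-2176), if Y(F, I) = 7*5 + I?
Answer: -5/136 ≈ -0.036765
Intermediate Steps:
Y(F, I) = 35 + I
Y(-43, 45)/(-2176) = (35 + 45)/(-2176) = 80*(-1/2176) = -5/136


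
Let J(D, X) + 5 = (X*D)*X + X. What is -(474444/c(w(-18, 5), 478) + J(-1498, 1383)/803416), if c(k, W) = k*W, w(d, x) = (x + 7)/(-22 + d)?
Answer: 165009697457/24002053 ≈ 6874.8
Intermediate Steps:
w(d, x) = (7 + x)/(-22 + d)
c(k, W) = W*k
J(D, X) = -5 + X + D*X² (J(D, X) = -5 + ((X*D)*X + X) = -5 + ((D*X)*X + X) = -5 + (D*X² + X) = -5 + (X + D*X²) = -5 + X + D*X²)
-(474444/c(w(-18, 5), 478) + J(-1498, 1383)/803416) = -(474444/((478*((7 + 5)/(-22 - 18)))) + (-5 + 1383 - 1498*1383²)/803416) = -(474444/((478*(12/(-40)))) + (-5 + 1383 - 1498*1912689)*(1/803416)) = -(474444/((478*(-1/40*12))) + (-5 + 1383 - 2865208122)*(1/803416)) = -(474444/((478*(-3/10))) - 2865206744*1/803416) = -(474444/(-717/5) - 358150843/100427) = -(474444*(-5/717) - 358150843/100427) = -(-790740/239 - 358150843/100427) = -1*(-165009697457/24002053) = 165009697457/24002053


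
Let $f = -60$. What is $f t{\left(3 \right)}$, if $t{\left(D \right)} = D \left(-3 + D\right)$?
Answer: $0$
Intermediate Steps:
$f t{\left(3 \right)} = - 60 \cdot 3 \left(-3 + 3\right) = - 60 \cdot 3 \cdot 0 = \left(-60\right) 0 = 0$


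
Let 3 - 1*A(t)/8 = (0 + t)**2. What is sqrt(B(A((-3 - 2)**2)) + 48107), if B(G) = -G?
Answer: sqrt(53083) ≈ 230.40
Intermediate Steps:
A(t) = 24 - 8*t**2 (A(t) = 24 - 8*(0 + t)**2 = 24 - 8*t**2)
sqrt(B(A((-3 - 2)**2)) + 48107) = sqrt(-(24 - 8*(-3 - 2)**4) + 48107) = sqrt(-(24 - 8*((-5)**2)**2) + 48107) = sqrt(-(24 - 8*25**2) + 48107) = sqrt(-(24 - 8*625) + 48107) = sqrt(-(24 - 5000) + 48107) = sqrt(-1*(-4976) + 48107) = sqrt(4976 + 48107) = sqrt(53083)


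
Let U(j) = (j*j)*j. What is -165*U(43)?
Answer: -13118655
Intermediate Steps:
U(j) = j³ (U(j) = j²*j = j³)
-165*U(43) = -165*43³ = -165*79507 = -13118655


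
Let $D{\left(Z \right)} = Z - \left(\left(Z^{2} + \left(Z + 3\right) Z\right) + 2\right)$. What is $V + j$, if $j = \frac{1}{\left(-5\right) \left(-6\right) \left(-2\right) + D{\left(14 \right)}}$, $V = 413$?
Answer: $\frac{199065}{482} \approx 413.0$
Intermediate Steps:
$D{\left(Z \right)} = -2 + Z - Z^{2} - Z \left(3 + Z\right)$ ($D{\left(Z \right)} = Z - \left(\left(Z^{2} + \left(3 + Z\right) Z\right) + 2\right) = Z - \left(\left(Z^{2} + Z \left(3 + Z\right)\right) + 2\right) = Z - \left(2 + Z^{2} + Z \left(3 + Z\right)\right) = -2 + Z - Z^{2} - Z \left(3 + Z\right)$)
$j = - \frac{1}{482}$ ($j = \frac{1}{\left(-5\right) \left(-6\right) \left(-2\right) - \left(30 + 392\right)} = \frac{1}{30 \left(-2\right) - 422} = \frac{1}{-60 - 422} = \frac{1}{-482} = - \frac{1}{482} \approx -0.0020747$)
$V + j = 413 - \frac{1}{482} = \frac{199065}{482}$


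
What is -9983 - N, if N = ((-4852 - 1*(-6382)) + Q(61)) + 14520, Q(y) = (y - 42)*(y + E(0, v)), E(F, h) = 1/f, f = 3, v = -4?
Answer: -81595/3 ≈ -27198.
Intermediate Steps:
E(F, h) = 1/3
Q(y) = (-42 + y)*(1/3 + y) (Q(y) = (y - 42)*(y + 1/3) = (-42 + y)*(1/3 + y))
N = 51646/3 (N = ((-4852 - 1*(-6382)) + (-14 + 61**2 - 125/3*61)) + 14520 = ((-4852 + 6382) + (-14 + 3721 - 7625/3)) + 14520 = (1530 + 3496/3) + 14520 = 8086/3 + 14520 = 51646/3 ≈ 17215.)
-9983 - N = -9983 - 1*51646/3 = -9983 - 51646/3 = -81595/3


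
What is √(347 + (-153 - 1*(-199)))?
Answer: √393 ≈ 19.824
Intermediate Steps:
√(347 + (-153 - 1*(-199))) = √(347 + (-153 + 199)) = √(347 + 46) = √393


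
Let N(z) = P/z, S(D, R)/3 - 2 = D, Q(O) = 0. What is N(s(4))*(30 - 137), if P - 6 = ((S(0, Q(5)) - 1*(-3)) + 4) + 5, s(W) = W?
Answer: -642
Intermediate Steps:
S(D, R) = 6 + 3*D
P = 24 (P = 6 + ((((6 + 3*0) - 1*(-3)) + 4) + 5) = 6 + ((((6 + 0) + 3) + 4) + 5) = 6 + (((6 + 3) + 4) + 5) = 6 + ((9 + 4) + 5) = 6 + (13 + 5) = 6 + 18 = 24)
N(z) = 24/z
N(s(4))*(30 - 137) = (24/4)*(30 - 137) = (24*(¼))*(-107) = 6*(-107) = -642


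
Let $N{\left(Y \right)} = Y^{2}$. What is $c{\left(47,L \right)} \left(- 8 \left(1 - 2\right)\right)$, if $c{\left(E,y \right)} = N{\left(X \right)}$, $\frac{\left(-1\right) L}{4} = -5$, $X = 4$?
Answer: $128$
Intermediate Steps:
$L = 20$ ($L = \left(-4\right) \left(-5\right) = 20$)
$c{\left(E,y \right)} = 16$ ($c{\left(E,y \right)} = 4^{2} = 16$)
$c{\left(47,L \right)} \left(- 8 \left(1 - 2\right)\right) = 16 \left(- 8 \left(1 - 2\right)\right) = 16 \left(\left(-8\right) \left(-1\right)\right) = 16 \cdot 8 = 128$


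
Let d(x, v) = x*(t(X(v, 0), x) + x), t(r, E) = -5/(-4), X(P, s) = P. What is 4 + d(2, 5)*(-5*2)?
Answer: -61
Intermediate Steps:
t(r, E) = 5/4 (t(r, E) = -5*(-¼) = 5/4)
d(x, v) = x*(5/4 + x)
4 + d(2, 5)*(-5*2) = 4 + ((¼)*2*(5 + 4*2))*(-5*2) = 4 + ((¼)*2*(5 + 8))*(-10) = 4 + ((¼)*2*13)*(-10) = 4 + (13/2)*(-10) = 4 - 65 = -61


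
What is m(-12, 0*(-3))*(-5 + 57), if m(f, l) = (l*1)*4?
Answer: 0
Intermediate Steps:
m(f, l) = 4*l (m(f, l) = l*4 = 4*l)
m(-12, 0*(-3))*(-5 + 57) = (4*(0*(-3)))*(-5 + 57) = (4*0)*52 = 0*52 = 0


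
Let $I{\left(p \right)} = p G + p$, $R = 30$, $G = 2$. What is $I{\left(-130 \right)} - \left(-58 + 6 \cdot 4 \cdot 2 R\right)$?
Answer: $-1772$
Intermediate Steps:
$I{\left(p \right)} = 3 p$ ($I{\left(p \right)} = p 2 + p = 2 p + p = 3 p$)
$I{\left(-130 \right)} - \left(-58 + 6 \cdot 4 \cdot 2 R\right) = 3 \left(-130\right) - \left(-58 + 6 \cdot 4 \cdot 2 \cdot 30\right) = -390 - \left(-58 + 24 \cdot 2 \cdot 30\right) = -390 - \left(-58 + 48 \cdot 30\right) = -390 - \left(-58 + 1440\right) = -390 - 1382 = -1772$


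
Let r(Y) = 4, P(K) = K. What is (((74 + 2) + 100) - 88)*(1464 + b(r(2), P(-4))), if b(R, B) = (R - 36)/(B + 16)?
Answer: 385792/3 ≈ 1.2860e+5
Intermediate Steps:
b(R, B) = (-36 + R)/(16 + B)
(((74 + 2) + 100) - 88)*(1464 + b(r(2), P(-4))) = (((74 + 2) + 100) - 88)*(1464 + (-36 + 4)/(16 - 4)) = ((76 + 100) - 88)*(1464 - 32/12) = (176 - 88)*(1464 + (1/12)*(-32)) = 88*(1464 - 8/3) = 88*(4384/3) = 385792/3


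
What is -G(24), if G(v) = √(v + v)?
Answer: -4*√3 ≈ -6.9282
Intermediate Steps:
G(v) = √2*√v (G(v) = √(2*v) = √2*√v)
-G(24) = -√2*√24 = -√2*2*√6 = -4*√3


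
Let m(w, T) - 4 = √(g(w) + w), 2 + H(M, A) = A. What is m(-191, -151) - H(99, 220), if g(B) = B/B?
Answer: -214 + I*√190 ≈ -214.0 + 13.784*I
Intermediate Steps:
g(B) = 1
H(M, A) = -2 + A
m(w, T) = 4 + √(1 + w)
m(-191, -151) - H(99, 220) = (4 + √(1 - 191)) - (-2 + 220) = (4 + √(-190)) - 1*218 = (4 + I*√190) - 218 = -214 + I*√190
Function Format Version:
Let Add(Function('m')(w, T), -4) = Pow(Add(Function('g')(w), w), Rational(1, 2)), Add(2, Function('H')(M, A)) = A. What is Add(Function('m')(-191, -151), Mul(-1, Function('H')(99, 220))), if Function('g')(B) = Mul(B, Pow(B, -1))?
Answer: Add(-214, Mul(I, Pow(190, Rational(1, 2)))) ≈ Add(-214.00, Mul(13.784, I))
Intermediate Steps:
Function('g')(B) = 1
Function('H')(M, A) = Add(-2, A)
Function('m')(w, T) = Add(4, Pow(Add(1, w), Rational(1, 2)))
Add(Function('m')(-191, -151), Mul(-1, Function('H')(99, 220))) = Add(Add(4, Pow(Add(1, -191), Rational(1, 2))), Mul(-1, Add(-2, 220))) = Add(Add(4, Pow(-190, Rational(1, 2))), Mul(-1, 218)) = Add(Add(4, Mul(I, Pow(190, Rational(1, 2)))), -218) = Add(-214, Mul(I, Pow(190, Rational(1, 2))))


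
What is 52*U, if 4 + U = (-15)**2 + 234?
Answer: 23660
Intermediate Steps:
U = 455 (U = -4 + ((-15)**2 + 234) = -4 + (225 + 234) = -4 + 459 = 455)
52*U = 52*455 = 23660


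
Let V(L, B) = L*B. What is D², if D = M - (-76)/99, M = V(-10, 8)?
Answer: 61528336/9801 ≈ 6277.8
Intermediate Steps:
V(L, B) = B*L
M = -80 (M = 8*(-10) = -80)
D = -7844/99 (D = -80 - (-76)/99 = -80 - 1*(-76/99) = -80 + 76/99 = -7844/99 ≈ -79.232)
D² = (-7844/99)² = 61528336/9801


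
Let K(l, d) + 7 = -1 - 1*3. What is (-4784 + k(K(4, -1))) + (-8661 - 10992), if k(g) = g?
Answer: -24448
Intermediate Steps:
K(l, d) = -11 (K(l, d) = -7 + (-1 - 1*3) = -7 + (-1 - 3) = -7 - 4 = -11)
(-4784 + k(K(4, -1))) + (-8661 - 10992) = (-4784 - 11) + (-8661 - 10992) = -4795 - 19653 = -24448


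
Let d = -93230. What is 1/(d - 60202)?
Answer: -1/153432 ≈ -6.5175e-6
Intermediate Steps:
1/(d - 60202) = 1/(-93230 - 60202) = 1/(-153432) = -1/153432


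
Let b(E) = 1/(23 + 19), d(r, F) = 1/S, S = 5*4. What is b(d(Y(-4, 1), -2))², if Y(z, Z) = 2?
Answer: 1/1764 ≈ 0.00056689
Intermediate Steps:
S = 20
d(r, F) = 1/20
b(E) = 1/42
b(d(Y(-4, 1), -2))² = (1/42)² = 1/1764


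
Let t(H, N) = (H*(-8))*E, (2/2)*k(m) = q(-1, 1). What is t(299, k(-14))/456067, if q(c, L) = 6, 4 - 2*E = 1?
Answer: -156/19829 ≈ -0.0078673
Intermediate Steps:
E = 3/2 (E = 2 - ½*1 = 2 - ½ = 3/2 ≈ 1.5000)
k(m) = 6
t(H, N) = -12*H (t(H, N) = (H*(-8))*(3/2) = -8*H*(3/2) = -12*H)
t(299, k(-14))/456067 = -12*299/456067 = -3588*1/456067 = -156/19829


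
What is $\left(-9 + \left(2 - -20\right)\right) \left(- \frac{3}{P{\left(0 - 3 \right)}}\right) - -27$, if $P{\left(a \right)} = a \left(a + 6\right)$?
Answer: $\frac{94}{3} \approx 31.333$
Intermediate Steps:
$P{\left(a \right)} = a \left(6 + a\right)$
$\left(-9 + \left(2 - -20\right)\right) \left(- \frac{3}{P{\left(0 - 3 \right)}}\right) - -27 = \left(-9 + \left(2 - -20\right)\right) \left(- \frac{3}{\left(0 - 3\right) \left(6 + \left(0 - 3\right)\right)}\right) - -27 = \left(-9 + \left(2 + 20\right)\right) \left(- \frac{3}{\left(0 - 3\right) \left(6 + \left(0 - 3\right)\right)}\right) + 27 = \left(-9 + 22\right) \left(- \frac{3}{\left(-3\right) \left(6 - 3\right)}\right) + 27 = 13 \left(- \frac{3}{\left(-3\right) 3}\right) + 27 = 13 \left(- \frac{3}{-9}\right) + 27 = 13 \left(\left(-3\right) \left(- \frac{1}{9}\right)\right) + 27 = 13 \cdot \frac{1}{3} + 27 = \frac{13}{3} + 27 = \frac{94}{3}$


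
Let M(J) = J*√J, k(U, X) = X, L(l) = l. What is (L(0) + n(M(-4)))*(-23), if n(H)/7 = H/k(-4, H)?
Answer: -161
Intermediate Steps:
M(J) = J^(3/2)
n(H) = 7 (n(H) = 7*(H/H) = 7*1 = 7)
(L(0) + n(M(-4)))*(-23) = (0 + 7)*(-23) = 7*(-23) = -161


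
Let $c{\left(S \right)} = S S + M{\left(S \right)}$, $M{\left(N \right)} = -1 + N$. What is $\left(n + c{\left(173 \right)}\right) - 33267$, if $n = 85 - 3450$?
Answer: $-6531$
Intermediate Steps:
$c{\left(S \right)} = -1 + S + S^{2}$ ($c{\left(S \right)} = S S + \left(-1 + S\right) = S^{2} + \left(-1 + S\right) = -1 + S + S^{2}$)
$n = -3365$ ($n = 85 - 3450 = -3365$)
$\left(n + c{\left(173 \right)}\right) - 33267 = \left(-3365 + \left(-1 + 173 + 173^{2}\right)\right) - 33267 = \left(-3365 + \left(-1 + 173 + 29929\right)\right) - 33267 = \left(-3365 + 30101\right) - 33267 = 26736 - 33267 = -6531$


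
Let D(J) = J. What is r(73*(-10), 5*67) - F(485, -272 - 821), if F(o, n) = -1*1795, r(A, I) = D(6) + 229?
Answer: 2030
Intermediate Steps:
r(A, I) = 235 (r(A, I) = 6 + 229 = 235)
F(o, n) = -1795
r(73*(-10), 5*67) - F(485, -272 - 821) = 235 - 1*(-1795) = 235 + 1795 = 2030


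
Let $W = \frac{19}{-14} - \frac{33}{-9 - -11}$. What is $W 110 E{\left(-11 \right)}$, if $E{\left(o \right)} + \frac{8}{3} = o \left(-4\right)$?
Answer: $- \frac{1705000}{21} \approx -81191.0$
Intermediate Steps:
$W = - \frac{125}{7}$ ($W = 19 \left(- \frac{1}{14}\right) - \frac{33}{-9 + 11} = - \frac{19}{14} - \frac{33}{2} = - \frac{125}{7} \approx -17.857$)
$E{\left(o \right)} = - \frac{8}{3} - 4 o$ ($E{\left(o \right)} = - \frac{8}{3} + o \left(-4\right) = - \frac{8}{3} - 4 o$)
$W 110 E{\left(-11 \right)} = \left(- \frac{125}{7}\right) 110 \left(- \frac{8}{3} - -44\right) = - \frac{13750 \left(- \frac{8}{3} + 44\right)}{7} = \left(- \frac{13750}{7}\right) \frac{124}{3} = - \frac{1705000}{21}$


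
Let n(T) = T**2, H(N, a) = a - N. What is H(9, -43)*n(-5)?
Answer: -1300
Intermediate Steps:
H(9, -43)*n(-5) = (-43 - 1*9)*(-5)**2 = (-43 - 9)*25 = -52*25 = -1300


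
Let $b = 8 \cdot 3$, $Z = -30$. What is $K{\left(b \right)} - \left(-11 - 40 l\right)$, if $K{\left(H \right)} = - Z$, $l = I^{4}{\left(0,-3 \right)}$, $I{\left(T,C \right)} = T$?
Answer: $41$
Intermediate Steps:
$b = 24$
$l = 0$ ($l = 0^{4} = 0$)
$K{\left(H \right)} = 30$ ($K{\left(H \right)} = \left(-1\right) \left(-30\right) = 30$)
$K{\left(b \right)} - \left(-11 - 40 l\right) = 30 - \left(-11 - 0\right) = 30 - \left(-11 + 0\right) = 30 - -11 = 30 + 11 = 41$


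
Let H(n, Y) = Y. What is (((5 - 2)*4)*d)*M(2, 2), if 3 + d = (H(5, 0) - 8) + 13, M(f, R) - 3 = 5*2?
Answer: 312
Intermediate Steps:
M(f, R) = 13 (M(f, R) = 3 + 5*2 = 3 + 10 = 13)
d = 2 (d = -3 + ((0 - 8) + 13) = -3 + (-8 + 13) = -3 + 5 = 2)
(((5 - 2)*4)*d)*M(2, 2) = (((5 - 2)*4)*2)*13 = ((3*4)*2)*13 = (12*2)*13 = 24*13 = 312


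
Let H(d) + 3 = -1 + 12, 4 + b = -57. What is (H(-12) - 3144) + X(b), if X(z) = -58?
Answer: -3194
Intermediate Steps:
b = -61 (b = -4 - 57 = -61)
H(d) = 8 (H(d) = -3 + (-1 + 12) = -3 + 11 = 8)
(H(-12) - 3144) + X(b) = (8 - 3144) - 58 = -3136 - 58 = -3194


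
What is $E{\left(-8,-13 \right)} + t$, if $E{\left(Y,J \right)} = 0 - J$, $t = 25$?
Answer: $38$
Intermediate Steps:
$E{\left(Y,J \right)} = - J$
$E{\left(-8,-13 \right)} + t = \left(-1\right) \left(-13\right) + 25 = 13 + 25 = 38$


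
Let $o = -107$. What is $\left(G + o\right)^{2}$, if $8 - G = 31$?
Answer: $16900$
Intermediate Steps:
$G = -23$ ($G = 8 - 31 = -23$)
$\left(G + o\right)^{2} = \left(-23 - 107\right)^{2} = \left(-130\right)^{2} = 16900$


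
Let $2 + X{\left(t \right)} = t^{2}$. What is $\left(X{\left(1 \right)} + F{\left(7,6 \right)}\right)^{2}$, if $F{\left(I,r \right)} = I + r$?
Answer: $144$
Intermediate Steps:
$X{\left(t \right)} = -2 + t^{2}$
$\left(X{\left(1 \right)} + F{\left(7,6 \right)}\right)^{2} = \left(\left(-2 + 1^{2}\right) + \left(7 + 6\right)\right)^{2} = \left(\left(-2 + 1\right) + 13\right)^{2} = \left(-1 + 13\right)^{2} = 12^{2} = 144$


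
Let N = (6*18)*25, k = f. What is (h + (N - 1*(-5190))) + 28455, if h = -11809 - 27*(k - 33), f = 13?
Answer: 25076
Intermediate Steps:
k = 13
N = 2700 (N = 108*25 = 2700)
h = -11269 (h = -11809 - 27*(13 - 33) = -11809 - 27*(-20) = -11809 - 1*(-540) = -11809 + 540 = -11269)
(h + (N - 1*(-5190))) + 28455 = (-11269 + (2700 - 1*(-5190))) + 28455 = (-11269 + (2700 + 5190)) + 28455 = (-11269 + 7890) + 28455 = -3379 + 28455 = 25076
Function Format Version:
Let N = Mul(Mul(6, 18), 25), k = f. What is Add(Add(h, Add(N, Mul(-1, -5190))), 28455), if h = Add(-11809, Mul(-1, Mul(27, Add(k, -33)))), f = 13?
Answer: 25076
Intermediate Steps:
k = 13
N = 2700 (N = Mul(108, 25) = 2700)
h = -11269 (h = Add(-11809, Mul(-1, Mul(27, Add(13, -33)))) = Add(-11809, Mul(-1, Mul(27, -20))) = Add(-11809, Mul(-1, -540)) = Add(-11809, 540) = -11269)
Add(Add(h, Add(N, Mul(-1, -5190))), 28455) = Add(Add(-11269, Add(2700, Mul(-1, -5190))), 28455) = Add(Add(-11269, Add(2700, 5190)), 28455) = Add(Add(-11269, 7890), 28455) = Add(-3379, 28455) = 25076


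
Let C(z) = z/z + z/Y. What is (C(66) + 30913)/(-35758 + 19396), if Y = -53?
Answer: -819188/433593 ≈ -1.8893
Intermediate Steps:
C(z) = 1 - z/53 (C(z) = z/z + z/(-53) = 1 + z*(-1/53) = 1 - z/53)
(C(66) + 30913)/(-35758 + 19396) = ((1 - 1/53*66) + 30913)/(-35758 + 19396) = ((1 - 66/53) + 30913)/(-16362) = (-13/53 + 30913)*(-1/16362) = (1638376/53)*(-1/16362) = -819188/433593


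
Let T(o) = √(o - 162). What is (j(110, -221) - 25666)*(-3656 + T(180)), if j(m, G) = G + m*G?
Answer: 183520232 - 150591*√2 ≈ 1.8331e+8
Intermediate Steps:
j(m, G) = G + G*m
T(o) = √(-162 + o)
(j(110, -221) - 25666)*(-3656 + T(180)) = (-221*(1 + 110) - 25666)*(-3656 + √(-162 + 180)) = (-221*111 - 25666)*(-3656 + √18) = (-24531 - 25666)*(-3656 + 3*√2) = -50197*(-3656 + 3*√2) = 183520232 - 150591*√2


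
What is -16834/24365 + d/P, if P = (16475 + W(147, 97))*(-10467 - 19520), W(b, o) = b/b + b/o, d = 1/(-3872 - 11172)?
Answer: -27399548296182881/39657240955009260 ≈ -0.69091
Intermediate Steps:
d = -1/15044 (d = 1/(-15044) = -1/15044 ≈ -6.6472e-5)
W(b, o) = 1 + b/o
P = -47928791853/97 (P = (16475 + (147 + 97)/97)*(-10467 - 19520) = (16475 + (1/97)*244)*(-29987) = (16475 + 244/97)*(-29987) = (1598319/97)*(-29987) = -47928791853/97 ≈ -4.9411e+8)
-16834/24365 + d/P = -16834/24365 - 1/(15044*(-47928791853/97)) = -16834*1/24365 - 1/15044*(-97/47928791853) = -38/55 + 97/721040744636532 = -27399548296182881/39657240955009260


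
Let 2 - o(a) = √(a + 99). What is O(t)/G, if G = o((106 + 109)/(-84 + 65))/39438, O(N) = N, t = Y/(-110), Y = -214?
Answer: -26725818/14575 - 4923177*√646/14575 ≈ -10419.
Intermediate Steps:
o(a) = 2 - √(99 + a) (o(a) = 2 - √(a + 99) = 2 - √(99 + a))
t = 107/55 (t = -214/(-110) = -214*(-1/110) = 107/55 ≈ 1.9455)
G = 1/19719 - √646/107046 (G = (2 - √(99 + (106 + 109)/(-84 + 65)))/39438 = (2 - √(99 + 215/(-19)))*(1/39438) = (2 - √(99 + 215*(-1/19)))*(1/39438) = (2 - √(99 - 215/19))*(1/39438) = (2 - √(1666/19))*(1/39438) = (2 - 7*√646/19)*(1/39438) = 1/19719 - √646/107046 ≈ -0.00018672)
O(t)/G = 107/(55*(1/19719 - √646/107046))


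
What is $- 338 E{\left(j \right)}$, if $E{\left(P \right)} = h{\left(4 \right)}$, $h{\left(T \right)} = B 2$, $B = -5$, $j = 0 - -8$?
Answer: $3380$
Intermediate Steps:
$j = 8$ ($j = 0 + 8 = 8$)
$h{\left(T \right)} = -10$ ($h{\left(T \right)} = \left(-5\right) 2 = -10$)
$E{\left(P \right)} = -10$
$- 338 E{\left(j \right)} = \left(-338\right) \left(-10\right) = 3380$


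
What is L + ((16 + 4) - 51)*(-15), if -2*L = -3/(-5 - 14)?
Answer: 17667/38 ≈ 464.92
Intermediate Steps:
L = -3/38 (L = -(-3)/(2*(-5 - 14)) = -(-3)/(2*(-19)) = -(-1)*(-3)/38 = -½*3/19 = -3/38 ≈ -0.078947)
L + ((16 + 4) - 51)*(-15) = -3/38 + ((16 + 4) - 51)*(-15) = -3/38 + (20 - 51)*(-15) = -3/38 - 31*(-15) = -3/38 + 465 = 17667/38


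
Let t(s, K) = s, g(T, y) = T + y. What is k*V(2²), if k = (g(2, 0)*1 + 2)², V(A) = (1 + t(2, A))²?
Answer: 144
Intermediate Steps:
V(A) = 9 (V(A) = (1 + 2)² = 3² = 9)
k = 16 (k = ((2 + 0)*1 + 2)² = (2*1 + 2)² = (2 + 2)² = 4² = 16)
k*V(2²) = 16*9 = 144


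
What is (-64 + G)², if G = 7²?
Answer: 225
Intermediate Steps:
G = 49
(-64 + G)² = (-64 + 49)² = (-15)² = 225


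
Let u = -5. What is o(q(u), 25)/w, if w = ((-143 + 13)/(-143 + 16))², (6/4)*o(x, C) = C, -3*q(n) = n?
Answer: 16129/1014 ≈ 15.906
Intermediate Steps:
q(n) = -n/3
o(x, C) = 2*C/3
w = 16900/16129 (w = (-130/(-127))² = (-130*(-1/127))² = (130/127)² = 16900/16129 ≈ 1.0478)
o(q(u), 25)/w = ((⅔)*25)/(16900/16129) = (50/3)*(16129/16900) = 16129/1014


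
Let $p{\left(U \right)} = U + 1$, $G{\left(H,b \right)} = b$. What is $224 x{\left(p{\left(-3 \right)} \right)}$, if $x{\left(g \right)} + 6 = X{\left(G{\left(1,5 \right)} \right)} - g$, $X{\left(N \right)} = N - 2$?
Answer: $-224$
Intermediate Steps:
$X{\left(N \right)} = -2 + N$ ($X{\left(N \right)} = N - 2 = -2 + N$)
$p{\left(U \right)} = 1 + U$
$x{\left(g \right)} = -3 - g$ ($x{\left(g \right)} = -6 - \left(-3 + g\right) = -3 - g$)
$224 x{\left(p{\left(-3 \right)} \right)} = 224 \left(-3 - \left(1 - 3\right)\right) = 224 \left(-3 - -2\right) = 224 \left(-3 + 2\right) = 224 \left(-1\right) = -224$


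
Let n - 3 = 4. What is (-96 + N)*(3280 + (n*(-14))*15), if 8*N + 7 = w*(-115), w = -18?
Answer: 1171975/4 ≈ 2.9299e+5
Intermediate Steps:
n = 7 (n = 3 + 4 = 7)
N = 2063/8 (N = -7/8 + (-18*(-115))/8 = -7/8 + (1/8)*2070 = -7/8 + 1035/4 = 2063/8 ≈ 257.88)
(-96 + N)*(3280 + (n*(-14))*15) = (-96 + 2063/8)*(3280 + (7*(-14))*15) = 1295*(3280 - 98*15)/8 = 1295*(3280 - 1470)/8 = (1295/8)*1810 = 1171975/4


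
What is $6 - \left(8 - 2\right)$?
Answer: $0$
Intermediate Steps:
$6 - \left(8 - 2\right) = 6 - 6 = 0$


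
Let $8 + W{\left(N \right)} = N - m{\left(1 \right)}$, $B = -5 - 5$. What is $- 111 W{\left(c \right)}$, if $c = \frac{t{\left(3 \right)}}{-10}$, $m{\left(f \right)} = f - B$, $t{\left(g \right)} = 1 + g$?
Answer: $\frac{10767}{5} \approx 2153.4$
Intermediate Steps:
$B = -10$ ($B = -5 - 5 = -10$)
$m{\left(f \right)} = 10 + f$ ($m{\left(f \right)} = f - -10 = f + 10 = 10 + f$)
$c = - \frac{2}{5}$ ($c = \frac{1 + 3}{-10} = 4 \left(- \frac{1}{10}\right) = - \frac{2}{5} \approx -0.4$)
$W{\left(N \right)} = -19 + N$ ($W{\left(N \right)} = -8 + \left(N - \left(10 + 1\right)\right) = -8 + \left(N - 11\right) = -8 + \left(-11 + N\right) = -19 + N$)
$- 111 W{\left(c \right)} = - 111 \left(-19 - \frac{2}{5}\right) = \left(-111\right) \left(- \frac{97}{5}\right) = \frac{10767}{5}$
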